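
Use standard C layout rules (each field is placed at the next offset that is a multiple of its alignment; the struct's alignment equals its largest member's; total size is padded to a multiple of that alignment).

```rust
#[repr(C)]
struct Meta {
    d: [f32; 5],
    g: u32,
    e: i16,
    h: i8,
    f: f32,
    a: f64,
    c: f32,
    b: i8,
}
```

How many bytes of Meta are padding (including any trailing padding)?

d at 0 (size 20, align 4) → ends 20
g at 20 (size 4, align 4) → ends 24
e at 24 (size 2, align 2) → ends 26
h at 26 (size 1, align 1) → ends 27
pad 1 to align 4 for f
f at 28 (size 4, align 4) → ends 32
a at 32 (size 8, align 8) → ends 40
c at 40 (size 4, align 4) → ends 44
b at 44 (size 1, align 1) → ends 45
tail pad 3 to reach multiple of 8
total 48 bytes, alignment 8
data bytes 44, size 48 → padding 4

4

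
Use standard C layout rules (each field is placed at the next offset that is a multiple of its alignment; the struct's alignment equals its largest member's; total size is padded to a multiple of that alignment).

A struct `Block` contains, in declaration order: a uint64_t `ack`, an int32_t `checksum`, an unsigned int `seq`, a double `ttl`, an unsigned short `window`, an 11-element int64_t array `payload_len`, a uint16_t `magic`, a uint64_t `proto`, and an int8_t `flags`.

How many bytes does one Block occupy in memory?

0..8  ack  (8B, 8-aligned)
8..12  checksum  (4B, 4-aligned)
12..16  seq  (4B, 4-aligned)
16..24  ttl  (8B, 8-aligned)
24..26  window  (2B, 2-aligned)
26..32  -- padding (6B)
32..120  payload_len  (88B, 8-aligned)
120..122  magic  (2B, 2-aligned)
122..128  -- padding (6B)
128..136  proto  (8B, 8-aligned)
136..137  flags  (1B, 1-aligned)
137..144  -- tail padding (7B)
sizeof = 144, alignof = 8

144 bytes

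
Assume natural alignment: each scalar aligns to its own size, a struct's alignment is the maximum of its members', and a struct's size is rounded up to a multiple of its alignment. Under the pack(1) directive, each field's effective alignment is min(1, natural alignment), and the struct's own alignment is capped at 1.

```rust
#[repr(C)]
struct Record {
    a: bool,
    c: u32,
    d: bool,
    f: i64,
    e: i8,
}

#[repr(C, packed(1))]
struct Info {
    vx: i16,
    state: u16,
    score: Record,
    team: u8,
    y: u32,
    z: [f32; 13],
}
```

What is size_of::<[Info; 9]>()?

Record: a at 0 (size 1, align 1) → ends 1; pad 3 to align 4 for c; c at 4 (size 4, align 4) → ends 8; d at 8 (size 1, align 1) → ends 9; pad 7 to align 8 for f; f at 16 (size 8, align 8) → ends 24; e at 24 (size 1, align 1) → ends 25; tail pad 7 to reach multiple of 8; total 32 bytes, alignment 8
vx at 0 (size 2, align 1) → ends 2
state at 2 (size 2, align 1) → ends 4
score at 4 (size 32, align 1) → ends 36
team at 36 (size 1, align 1) → ends 37
y at 37 (size 4, align 1) → ends 41
z at 41 (size 52, align 1) → ends 93
total 93 bytes, alignment 1
array of 9: 9 × 93 = 837

837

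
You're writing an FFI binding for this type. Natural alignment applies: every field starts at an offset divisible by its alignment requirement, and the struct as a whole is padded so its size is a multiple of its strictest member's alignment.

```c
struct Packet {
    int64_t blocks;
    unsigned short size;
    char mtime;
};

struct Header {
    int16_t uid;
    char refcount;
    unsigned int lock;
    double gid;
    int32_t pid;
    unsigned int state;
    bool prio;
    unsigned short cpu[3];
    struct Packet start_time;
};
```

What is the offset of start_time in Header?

32

Packet: @0: blocks [8B, align 8] → 8; @8: size [2B, align 2] → 10; @10: mtime [1B, align 1] → 11; +5 tail pad (align 8); size 16, align 8
@0: uid [2B, align 2] → 2
@2: refcount [1B, align 1] → 3
+1 pad (align 4)
@4: lock [4B, align 4] → 8
@8: gid [8B, align 8] → 16
@16: pid [4B, align 4] → 20
@20: state [4B, align 4] → 24
@24: prio [1B, align 1] → 25
+1 pad (align 2)
@26: cpu [6B, align 2] → 32
@32: start_time [16B, align 8] → 48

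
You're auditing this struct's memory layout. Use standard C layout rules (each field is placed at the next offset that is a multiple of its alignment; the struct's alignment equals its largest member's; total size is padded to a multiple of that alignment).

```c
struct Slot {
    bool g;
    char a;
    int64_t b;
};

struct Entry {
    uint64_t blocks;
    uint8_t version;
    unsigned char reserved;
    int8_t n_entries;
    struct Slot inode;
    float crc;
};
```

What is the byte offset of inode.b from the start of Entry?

Slot: 0..1  g  (1B, 1-aligned); 1..2  a  (1B, 1-aligned); 2..8  -- padding (6B); 8..16  b  (8B, 8-aligned); sizeof = 16, alignof = 8
0..8  blocks  (8B, 8-aligned)
8..9  version  (1B, 1-aligned)
9..10  reserved  (1B, 1-aligned)
10..11  n_entries  (1B, 1-aligned)
11..16  -- padding (5B)
16..32  inode  (16B, 8-aligned)
within Slot: b at 8
16 + 8 = 24

24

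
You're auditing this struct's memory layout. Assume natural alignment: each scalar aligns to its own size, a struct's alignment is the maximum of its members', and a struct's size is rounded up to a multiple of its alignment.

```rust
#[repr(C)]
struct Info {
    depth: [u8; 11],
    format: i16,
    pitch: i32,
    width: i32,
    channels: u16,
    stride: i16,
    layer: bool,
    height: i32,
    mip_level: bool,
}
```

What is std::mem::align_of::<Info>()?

member alignments: depth=1, format=2, pitch=4, width=4, channels=2, stride=2, layer=1, height=4, mip_level=1
max = 4

4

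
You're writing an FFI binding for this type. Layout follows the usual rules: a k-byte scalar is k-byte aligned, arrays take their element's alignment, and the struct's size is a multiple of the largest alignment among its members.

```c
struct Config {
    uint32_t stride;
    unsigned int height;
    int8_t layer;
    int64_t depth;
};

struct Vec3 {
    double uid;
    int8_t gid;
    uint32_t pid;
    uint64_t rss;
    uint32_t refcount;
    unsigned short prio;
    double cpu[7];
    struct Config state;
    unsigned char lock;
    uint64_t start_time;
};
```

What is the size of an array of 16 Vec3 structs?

Config: 0..4  stride  (4B, 4-aligned); 4..8  height  (4B, 4-aligned); 8..9  layer  (1B, 1-aligned); 9..16  -- padding (7B); 16..24  depth  (8B, 8-aligned); sizeof = 24, alignof = 8
0..8  uid  (8B, 8-aligned)
8..9  gid  (1B, 1-aligned)
9..12  -- padding (3B)
12..16  pid  (4B, 4-aligned)
16..24  rss  (8B, 8-aligned)
24..28  refcount  (4B, 4-aligned)
28..30  prio  (2B, 2-aligned)
30..32  -- padding (2B)
32..88  cpu  (56B, 8-aligned)
88..112  state  (24B, 8-aligned)
112..113  lock  (1B, 1-aligned)
113..120  -- padding (7B)
120..128  start_time  (8B, 8-aligned)
sizeof = 128, alignof = 8
array of 16: 16 × 128 = 2048

2048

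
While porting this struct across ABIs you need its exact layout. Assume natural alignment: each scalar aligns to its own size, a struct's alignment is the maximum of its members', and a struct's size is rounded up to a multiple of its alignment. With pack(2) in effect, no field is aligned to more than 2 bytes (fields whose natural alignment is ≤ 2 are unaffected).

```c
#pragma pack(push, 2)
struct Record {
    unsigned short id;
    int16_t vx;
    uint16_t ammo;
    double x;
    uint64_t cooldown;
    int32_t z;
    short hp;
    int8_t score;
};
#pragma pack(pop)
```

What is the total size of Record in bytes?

id at 0 (size 2, align 2) → ends 2
vx at 2 (size 2, align 2) → ends 4
ammo at 4 (size 2, align 2) → ends 6
x at 6 (size 8, align 2) → ends 14
cooldown at 14 (size 8, align 2) → ends 22
z at 22 (size 4, align 2) → ends 26
hp at 26 (size 2, align 2) → ends 28
score at 28 (size 1, align 1) → ends 29
tail pad 1 to reach multiple of 2
total 30 bytes, alignment 2

30 bytes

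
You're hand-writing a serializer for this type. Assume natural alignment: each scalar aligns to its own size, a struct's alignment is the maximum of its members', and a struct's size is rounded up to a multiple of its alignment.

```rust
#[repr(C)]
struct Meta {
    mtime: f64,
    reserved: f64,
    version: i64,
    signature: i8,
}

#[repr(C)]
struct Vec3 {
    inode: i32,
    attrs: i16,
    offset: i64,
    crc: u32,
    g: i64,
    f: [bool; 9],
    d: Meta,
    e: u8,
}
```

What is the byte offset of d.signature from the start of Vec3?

72

Meta: @0: mtime [8B, align 8] → 8; @8: reserved [8B, align 8] → 16; @16: version [8B, align 8] → 24; @24: signature [1B, align 1] → 25; +7 tail pad (align 8); size 32, align 8
@0: inode [4B, align 4] → 4
@4: attrs [2B, align 2] → 6
+2 pad (align 8)
@8: offset [8B, align 8] → 16
@16: crc [4B, align 4] → 20
+4 pad (align 8)
@24: g [8B, align 8] → 32
@32: f [9B, align 1] → 41
+7 pad (align 8)
@48: d [32B, align 8] → 80
within Meta: signature at 24
48 + 24 = 72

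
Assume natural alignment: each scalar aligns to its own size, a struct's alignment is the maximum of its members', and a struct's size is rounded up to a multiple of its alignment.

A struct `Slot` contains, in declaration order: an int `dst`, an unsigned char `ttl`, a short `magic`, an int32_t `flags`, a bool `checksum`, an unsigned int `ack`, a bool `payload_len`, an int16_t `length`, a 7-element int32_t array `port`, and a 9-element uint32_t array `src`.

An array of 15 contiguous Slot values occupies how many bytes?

1320

0..4  dst  (4B, 4-aligned)
4..5  ttl  (1B, 1-aligned)
5..6  -- padding (1B)
6..8  magic  (2B, 2-aligned)
8..12  flags  (4B, 4-aligned)
12..13  checksum  (1B, 1-aligned)
13..16  -- padding (3B)
16..20  ack  (4B, 4-aligned)
20..21  payload_len  (1B, 1-aligned)
21..22  -- padding (1B)
22..24  length  (2B, 2-aligned)
24..52  port  (28B, 4-aligned)
52..88  src  (36B, 4-aligned)
sizeof = 88, alignof = 4
array of 15: 15 × 88 = 1320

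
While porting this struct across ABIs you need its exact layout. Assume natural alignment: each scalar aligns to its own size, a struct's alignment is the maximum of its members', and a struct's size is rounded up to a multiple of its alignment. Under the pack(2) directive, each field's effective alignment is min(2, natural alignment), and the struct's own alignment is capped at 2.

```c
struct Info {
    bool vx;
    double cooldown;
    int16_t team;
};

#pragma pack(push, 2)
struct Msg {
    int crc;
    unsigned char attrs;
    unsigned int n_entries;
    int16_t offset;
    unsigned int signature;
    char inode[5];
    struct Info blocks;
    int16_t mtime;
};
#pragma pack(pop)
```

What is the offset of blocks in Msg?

Info: @0: vx [1B, align 1] → 1; +7 pad (align 8); @8: cooldown [8B, align 8] → 16; @16: team [2B, align 2] → 18; +6 tail pad (align 8); size 24, align 8
@0: crc [4B, align 2] → 4
@4: attrs [1B, align 1] → 5
+1 pad (align 2)
@6: n_entries [4B, align 2] → 10
@10: offset [2B, align 2] → 12
@12: signature [4B, align 2] → 16
@16: inode [5B, align 1] → 21
+1 pad (align 2)
@22: blocks [24B, align 2] → 46

22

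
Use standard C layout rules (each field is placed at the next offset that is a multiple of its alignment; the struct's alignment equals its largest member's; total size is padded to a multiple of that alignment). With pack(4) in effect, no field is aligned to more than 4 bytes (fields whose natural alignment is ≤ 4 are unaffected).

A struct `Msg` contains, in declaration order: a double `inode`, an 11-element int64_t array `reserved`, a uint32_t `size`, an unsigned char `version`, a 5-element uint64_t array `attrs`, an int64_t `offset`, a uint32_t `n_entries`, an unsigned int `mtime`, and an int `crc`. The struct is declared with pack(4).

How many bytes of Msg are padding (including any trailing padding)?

3

@0: inode [8B, align 4] → 8
@8: reserved [88B, align 4] → 96
@96: size [4B, align 4] → 100
@100: version [1B, align 1] → 101
+3 pad (align 4)
@104: attrs [40B, align 4] → 144
@144: offset [8B, align 4] → 152
@152: n_entries [4B, align 4] → 156
@156: mtime [4B, align 4] → 160
@160: crc [4B, align 4] → 164
size 164, align 4
data bytes 161, size 164 → padding 3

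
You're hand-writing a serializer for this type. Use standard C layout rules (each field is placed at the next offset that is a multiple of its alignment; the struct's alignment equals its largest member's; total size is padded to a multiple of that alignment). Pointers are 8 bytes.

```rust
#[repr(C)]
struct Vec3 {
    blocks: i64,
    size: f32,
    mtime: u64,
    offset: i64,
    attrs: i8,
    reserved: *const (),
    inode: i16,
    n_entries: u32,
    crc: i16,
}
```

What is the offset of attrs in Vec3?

32

0..8  blocks  (8B, 8-aligned)
8..12  size  (4B, 4-aligned)
12..16  -- padding (4B)
16..24  mtime  (8B, 8-aligned)
24..32  offset  (8B, 8-aligned)
32..33  attrs  (1B, 1-aligned)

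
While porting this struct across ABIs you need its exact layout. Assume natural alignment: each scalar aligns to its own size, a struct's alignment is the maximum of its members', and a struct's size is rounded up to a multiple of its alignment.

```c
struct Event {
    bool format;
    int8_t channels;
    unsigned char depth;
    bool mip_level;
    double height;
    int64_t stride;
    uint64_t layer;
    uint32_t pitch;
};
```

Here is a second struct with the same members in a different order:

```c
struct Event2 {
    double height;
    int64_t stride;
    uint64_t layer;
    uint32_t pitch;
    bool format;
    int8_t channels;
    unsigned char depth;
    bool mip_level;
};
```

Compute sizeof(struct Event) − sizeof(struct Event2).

8

@0: format [1B, align 1] → 1
@1: channels [1B, align 1] → 2
@2: depth [1B, align 1] → 3
@3: mip_level [1B, align 1] → 4
+4 pad (align 8)
@8: height [8B, align 8] → 16
@16: stride [8B, align 8] → 24
@24: layer [8B, align 8] → 32
@32: pitch [4B, align 4] → 36
+4 tail pad (align 8)
size 40, align 8
— Event2 —
@0: height [8B, align 8] → 8
@8: stride [8B, align 8] → 16
@16: layer [8B, align 8] → 24
@24: pitch [4B, align 4] → 28
@28: format [1B, align 1] → 29
@29: channels [1B, align 1] → 30
@30: depth [1B, align 1] → 31
@31: mip_level [1B, align 1] → 32
size 32, align 8
40 − 32 = 8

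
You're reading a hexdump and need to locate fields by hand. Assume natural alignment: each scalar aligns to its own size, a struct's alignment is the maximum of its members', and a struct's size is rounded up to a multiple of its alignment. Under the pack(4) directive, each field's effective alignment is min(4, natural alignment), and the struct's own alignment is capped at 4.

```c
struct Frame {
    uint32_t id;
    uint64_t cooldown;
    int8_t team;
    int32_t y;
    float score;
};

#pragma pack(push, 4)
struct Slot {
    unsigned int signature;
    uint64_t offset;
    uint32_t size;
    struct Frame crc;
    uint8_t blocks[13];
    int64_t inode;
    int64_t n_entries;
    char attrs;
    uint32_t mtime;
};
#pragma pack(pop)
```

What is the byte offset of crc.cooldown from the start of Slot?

Frame: id at 0 (size 4, align 4) → ends 4; pad 4 to align 8 for cooldown; cooldown at 8 (size 8, align 8) → ends 16; team at 16 (size 1, align 1) → ends 17; pad 3 to align 4 for y; y at 20 (size 4, align 4) → ends 24; score at 24 (size 4, align 4) → ends 28; tail pad 4 to reach multiple of 8; total 32 bytes, alignment 8
signature at 0 (size 4, align 4) → ends 4
offset at 4 (size 8, align 4) → ends 12
size at 12 (size 4, align 4) → ends 16
crc at 16 (size 32, align 4) → ends 48
within Frame: cooldown at 8
16 + 8 = 24

24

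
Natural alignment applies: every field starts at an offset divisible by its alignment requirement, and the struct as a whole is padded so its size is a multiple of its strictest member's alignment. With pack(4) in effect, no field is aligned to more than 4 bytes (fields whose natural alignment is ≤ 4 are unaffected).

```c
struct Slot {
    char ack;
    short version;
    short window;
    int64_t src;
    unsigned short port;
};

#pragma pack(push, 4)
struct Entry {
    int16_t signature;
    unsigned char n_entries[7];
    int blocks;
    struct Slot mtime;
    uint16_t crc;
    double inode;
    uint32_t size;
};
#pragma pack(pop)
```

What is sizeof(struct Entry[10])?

Slot: ack at 0 (size 1, align 1) → ends 1; pad 1 to align 2 for version; version at 2 (size 2, align 2) → ends 4; window at 4 (size 2, align 2) → ends 6; pad 2 to align 8 for src; src at 8 (size 8, align 8) → ends 16; port at 16 (size 2, align 2) → ends 18; tail pad 6 to reach multiple of 8; total 24 bytes, alignment 8
signature at 0 (size 2, align 2) → ends 2
n_entries at 2 (size 7, align 1) → ends 9
pad 3 to align 4 for blocks
blocks at 12 (size 4, align 4) → ends 16
mtime at 16 (size 24, align 4) → ends 40
crc at 40 (size 2, align 2) → ends 42
pad 2 to align 4 for inode
inode at 44 (size 8, align 4) → ends 52
size at 52 (size 4, align 4) → ends 56
total 56 bytes, alignment 4
array of 10: 10 × 56 = 560

560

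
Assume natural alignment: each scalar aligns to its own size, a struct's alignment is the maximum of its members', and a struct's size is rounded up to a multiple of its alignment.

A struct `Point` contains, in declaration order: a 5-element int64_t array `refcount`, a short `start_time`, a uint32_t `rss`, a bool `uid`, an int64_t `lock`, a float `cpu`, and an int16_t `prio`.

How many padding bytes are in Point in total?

11

0..40  refcount  (40B, 8-aligned)
40..42  start_time  (2B, 2-aligned)
42..44  -- padding (2B)
44..48  rss  (4B, 4-aligned)
48..49  uid  (1B, 1-aligned)
49..56  -- padding (7B)
56..64  lock  (8B, 8-aligned)
64..68  cpu  (4B, 4-aligned)
68..70  prio  (2B, 2-aligned)
70..72  -- tail padding (2B)
sizeof = 72, alignof = 8
data bytes 61, size 72 → padding 11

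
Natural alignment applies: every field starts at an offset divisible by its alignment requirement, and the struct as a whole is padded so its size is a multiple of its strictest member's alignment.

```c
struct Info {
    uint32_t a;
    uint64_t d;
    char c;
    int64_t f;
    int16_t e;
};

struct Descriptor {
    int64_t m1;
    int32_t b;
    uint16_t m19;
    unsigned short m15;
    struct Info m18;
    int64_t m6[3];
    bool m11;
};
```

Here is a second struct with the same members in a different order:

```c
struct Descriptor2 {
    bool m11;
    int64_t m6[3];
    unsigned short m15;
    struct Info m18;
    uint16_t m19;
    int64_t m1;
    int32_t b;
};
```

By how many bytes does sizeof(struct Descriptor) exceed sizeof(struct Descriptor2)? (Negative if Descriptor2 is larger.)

Info: a at 0 (size 4, align 4) → ends 4; pad 4 to align 8 for d; d at 8 (size 8, align 8) → ends 16; c at 16 (size 1, align 1) → ends 17; pad 7 to align 8 for f; f at 24 (size 8, align 8) → ends 32; e at 32 (size 2, align 2) → ends 34; tail pad 6 to reach multiple of 8; total 40 bytes, alignment 8
m1 at 0 (size 8, align 8) → ends 8
b at 8 (size 4, align 4) → ends 12
m19 at 12 (size 2, align 2) → ends 14
m15 at 14 (size 2, align 2) → ends 16
m18 at 16 (size 40, align 8) → ends 56
m6 at 56 (size 24, align 8) → ends 80
m11 at 80 (size 1, align 1) → ends 81
tail pad 7 to reach multiple of 8
total 88 bytes, alignment 8
— Descriptor2 —
m11 at 0 (size 1, align 1) → ends 1
pad 7 to align 8 for m6
m6 at 8 (size 24, align 8) → ends 32
m15 at 32 (size 2, align 2) → ends 34
pad 6 to align 8 for m18
m18 at 40 (size 40, align 8) → ends 80
m19 at 80 (size 2, align 2) → ends 82
pad 6 to align 8 for m1
m1 at 88 (size 8, align 8) → ends 96
b at 96 (size 4, align 4) → ends 100
tail pad 4 to reach multiple of 8
total 104 bytes, alignment 8
88 − 104 = -16

-16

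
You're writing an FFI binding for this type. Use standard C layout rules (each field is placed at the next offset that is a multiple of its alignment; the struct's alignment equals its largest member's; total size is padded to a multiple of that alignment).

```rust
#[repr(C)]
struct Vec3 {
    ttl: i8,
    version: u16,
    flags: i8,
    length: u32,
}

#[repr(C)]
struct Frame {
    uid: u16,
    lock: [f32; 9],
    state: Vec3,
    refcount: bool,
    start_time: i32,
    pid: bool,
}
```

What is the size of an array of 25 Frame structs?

Vec3: @0: ttl [1B, align 1] → 1; +1 pad (align 2); @2: version [2B, align 2] → 4; @4: flags [1B, align 1] → 5; +3 pad (align 4); @8: length [4B, align 4] → 12; size 12, align 4
@0: uid [2B, align 2] → 2
+2 pad (align 4)
@4: lock [36B, align 4] → 40
@40: state [12B, align 4] → 52
@52: refcount [1B, align 1] → 53
+3 pad (align 4)
@56: start_time [4B, align 4] → 60
@60: pid [1B, align 1] → 61
+3 tail pad (align 4)
size 64, align 4
array of 25: 25 × 64 = 1600

1600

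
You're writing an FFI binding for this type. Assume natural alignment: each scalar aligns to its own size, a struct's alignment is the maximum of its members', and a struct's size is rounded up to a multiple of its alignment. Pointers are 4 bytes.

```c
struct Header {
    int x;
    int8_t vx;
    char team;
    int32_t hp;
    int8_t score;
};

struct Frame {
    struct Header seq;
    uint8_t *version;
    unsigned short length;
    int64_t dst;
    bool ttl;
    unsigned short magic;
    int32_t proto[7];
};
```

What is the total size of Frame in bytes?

Header: 0..4  x  (4B, 4-aligned); 4..5  vx  (1B, 1-aligned); 5..6  team  (1B, 1-aligned); 6..8  -- padding (2B); 8..12  hp  (4B, 4-aligned); 12..13  score  (1B, 1-aligned); 13..16  -- tail padding (3B); sizeof = 16, alignof = 4
0..16  seq  (16B, 4-aligned)
16..20  version  (4B, 4-aligned)
20..22  length  (2B, 2-aligned)
22..24  -- padding (2B)
24..32  dst  (8B, 8-aligned)
32..33  ttl  (1B, 1-aligned)
33..34  -- padding (1B)
34..36  magic  (2B, 2-aligned)
36..64  proto  (28B, 4-aligned)
sizeof = 64, alignof = 8

64 bytes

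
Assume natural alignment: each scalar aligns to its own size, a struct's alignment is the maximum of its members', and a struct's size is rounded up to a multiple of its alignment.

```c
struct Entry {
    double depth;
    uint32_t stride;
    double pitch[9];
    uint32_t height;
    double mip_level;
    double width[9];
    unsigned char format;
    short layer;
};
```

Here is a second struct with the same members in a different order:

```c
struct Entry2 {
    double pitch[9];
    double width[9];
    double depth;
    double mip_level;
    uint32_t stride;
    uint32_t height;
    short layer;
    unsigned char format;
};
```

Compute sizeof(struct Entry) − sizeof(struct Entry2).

0..8  depth  (8B, 8-aligned)
8..12  stride  (4B, 4-aligned)
12..16  -- padding (4B)
16..88  pitch  (72B, 8-aligned)
88..92  height  (4B, 4-aligned)
92..96  -- padding (4B)
96..104  mip_level  (8B, 8-aligned)
104..176  width  (72B, 8-aligned)
176..177  format  (1B, 1-aligned)
177..178  -- padding (1B)
178..180  layer  (2B, 2-aligned)
180..184  -- tail padding (4B)
sizeof = 184, alignof = 8
— Entry2 —
0..72  pitch  (72B, 8-aligned)
72..144  width  (72B, 8-aligned)
144..152  depth  (8B, 8-aligned)
152..160  mip_level  (8B, 8-aligned)
160..164  stride  (4B, 4-aligned)
164..168  height  (4B, 4-aligned)
168..170  layer  (2B, 2-aligned)
170..171  format  (1B, 1-aligned)
171..176  -- tail padding (5B)
sizeof = 176, alignof = 8
184 − 176 = 8

8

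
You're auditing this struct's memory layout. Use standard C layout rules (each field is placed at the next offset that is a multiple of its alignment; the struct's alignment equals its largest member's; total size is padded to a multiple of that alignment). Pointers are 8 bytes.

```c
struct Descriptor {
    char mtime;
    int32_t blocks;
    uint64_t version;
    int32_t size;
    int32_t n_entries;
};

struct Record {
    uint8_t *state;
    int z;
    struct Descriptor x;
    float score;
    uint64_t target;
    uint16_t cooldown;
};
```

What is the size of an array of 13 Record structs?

832

Descriptor: 0..1  mtime  (1B, 1-aligned); 1..4  -- padding (3B); 4..8  blocks  (4B, 4-aligned); 8..16  version  (8B, 8-aligned); 16..20  size  (4B, 4-aligned); 20..24  n_entries  (4B, 4-aligned); sizeof = 24, alignof = 8
0..8  state  (8B, 8-aligned)
8..12  z  (4B, 4-aligned)
12..16  -- padding (4B)
16..40  x  (24B, 8-aligned)
40..44  score  (4B, 4-aligned)
44..48  -- padding (4B)
48..56  target  (8B, 8-aligned)
56..58  cooldown  (2B, 2-aligned)
58..64  -- tail padding (6B)
sizeof = 64, alignof = 8
array of 13: 13 × 64 = 832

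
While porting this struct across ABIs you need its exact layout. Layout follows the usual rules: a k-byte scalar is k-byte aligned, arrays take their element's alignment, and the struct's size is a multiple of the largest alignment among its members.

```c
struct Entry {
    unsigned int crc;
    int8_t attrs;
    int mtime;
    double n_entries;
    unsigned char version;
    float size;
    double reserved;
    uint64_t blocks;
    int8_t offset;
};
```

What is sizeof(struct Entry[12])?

672

0..4  crc  (4B, 4-aligned)
4..5  attrs  (1B, 1-aligned)
5..8  -- padding (3B)
8..12  mtime  (4B, 4-aligned)
12..16  -- padding (4B)
16..24  n_entries  (8B, 8-aligned)
24..25  version  (1B, 1-aligned)
25..28  -- padding (3B)
28..32  size  (4B, 4-aligned)
32..40  reserved  (8B, 8-aligned)
40..48  blocks  (8B, 8-aligned)
48..49  offset  (1B, 1-aligned)
49..56  -- tail padding (7B)
sizeof = 56, alignof = 8
array of 12: 12 × 56 = 672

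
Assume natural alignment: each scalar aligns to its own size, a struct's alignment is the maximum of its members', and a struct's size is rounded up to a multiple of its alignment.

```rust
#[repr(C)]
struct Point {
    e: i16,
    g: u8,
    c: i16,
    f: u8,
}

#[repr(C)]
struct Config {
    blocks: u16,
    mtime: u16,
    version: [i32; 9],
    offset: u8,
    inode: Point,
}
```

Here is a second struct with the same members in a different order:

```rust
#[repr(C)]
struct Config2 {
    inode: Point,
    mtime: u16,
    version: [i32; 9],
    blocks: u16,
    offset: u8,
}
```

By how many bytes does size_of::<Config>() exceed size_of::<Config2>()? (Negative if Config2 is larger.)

Point: 0..2  e  (2B, 2-aligned); 2..3  g  (1B, 1-aligned); 3..4  -- padding (1B); 4..6  c  (2B, 2-aligned); 6..7  f  (1B, 1-aligned); 7..8  -- tail padding (1B); sizeof = 8, alignof = 2
0..2  blocks  (2B, 2-aligned)
2..4  mtime  (2B, 2-aligned)
4..40  version  (36B, 4-aligned)
40..41  offset  (1B, 1-aligned)
41..42  -- padding (1B)
42..50  inode  (8B, 2-aligned)
50..52  -- tail padding (2B)
sizeof = 52, alignof = 4
— Config2 —
0..8  inode  (8B, 2-aligned)
8..10  mtime  (2B, 2-aligned)
10..12  -- padding (2B)
12..48  version  (36B, 4-aligned)
48..50  blocks  (2B, 2-aligned)
50..51  offset  (1B, 1-aligned)
51..52  -- tail padding (1B)
sizeof = 52, alignof = 4
52 − 52 = 0

0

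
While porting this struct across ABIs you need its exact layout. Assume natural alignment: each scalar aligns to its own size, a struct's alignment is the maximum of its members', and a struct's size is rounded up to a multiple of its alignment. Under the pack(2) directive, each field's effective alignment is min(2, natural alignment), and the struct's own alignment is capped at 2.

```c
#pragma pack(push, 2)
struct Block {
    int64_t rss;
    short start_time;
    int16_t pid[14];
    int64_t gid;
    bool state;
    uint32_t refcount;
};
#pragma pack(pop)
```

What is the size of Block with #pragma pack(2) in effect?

52

@0: rss [8B, align 2] → 8
@8: start_time [2B, align 2] → 10
@10: pid [28B, align 2] → 38
@38: gid [8B, align 2] → 46
@46: state [1B, align 1] → 47
+1 pad (align 2)
@48: refcount [4B, align 2] → 52
size 52, align 2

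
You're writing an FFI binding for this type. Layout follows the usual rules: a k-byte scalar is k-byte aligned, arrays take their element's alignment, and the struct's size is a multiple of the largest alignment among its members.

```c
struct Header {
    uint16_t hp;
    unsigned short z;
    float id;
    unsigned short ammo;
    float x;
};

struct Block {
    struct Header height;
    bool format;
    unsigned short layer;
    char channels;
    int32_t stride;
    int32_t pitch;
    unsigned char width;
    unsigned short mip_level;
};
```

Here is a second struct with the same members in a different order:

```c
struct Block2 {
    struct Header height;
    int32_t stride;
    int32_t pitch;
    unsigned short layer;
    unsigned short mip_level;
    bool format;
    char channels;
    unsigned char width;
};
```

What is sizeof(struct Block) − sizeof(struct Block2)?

Header: @0: hp [2B, align 2] → 2; @2: z [2B, align 2] → 4; @4: id [4B, align 4] → 8; @8: ammo [2B, align 2] → 10; +2 pad (align 4); @12: x [4B, align 4] → 16; size 16, align 4
@0: height [16B, align 4] → 16
@16: format [1B, align 1] → 17
+1 pad (align 2)
@18: layer [2B, align 2] → 20
@20: channels [1B, align 1] → 21
+3 pad (align 4)
@24: stride [4B, align 4] → 28
@28: pitch [4B, align 4] → 32
@32: width [1B, align 1] → 33
+1 pad (align 2)
@34: mip_level [2B, align 2] → 36
size 36, align 4
— Block2 —
@0: height [16B, align 4] → 16
@16: stride [4B, align 4] → 20
@20: pitch [4B, align 4] → 24
@24: layer [2B, align 2] → 26
@26: mip_level [2B, align 2] → 28
@28: format [1B, align 1] → 29
@29: channels [1B, align 1] → 30
@30: width [1B, align 1] → 31
+1 tail pad (align 4)
size 32, align 4
36 − 32 = 4

4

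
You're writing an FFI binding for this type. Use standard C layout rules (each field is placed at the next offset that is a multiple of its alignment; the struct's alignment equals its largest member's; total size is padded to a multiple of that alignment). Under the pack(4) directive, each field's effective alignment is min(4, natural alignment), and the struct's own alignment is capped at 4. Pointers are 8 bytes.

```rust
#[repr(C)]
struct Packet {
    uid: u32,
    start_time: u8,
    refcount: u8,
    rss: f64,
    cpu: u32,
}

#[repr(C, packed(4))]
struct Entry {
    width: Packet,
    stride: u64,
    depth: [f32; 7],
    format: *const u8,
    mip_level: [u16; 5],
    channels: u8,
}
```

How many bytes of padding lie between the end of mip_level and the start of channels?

Packet: uid at 0 (size 4, align 4) → ends 4; start_time at 4 (size 1, align 1) → ends 5; refcount at 5 (size 1, align 1) → ends 6; pad 2 to align 8 for rss; rss at 8 (size 8, align 8) → ends 16; cpu at 16 (size 4, align 4) → ends 20; tail pad 4 to reach multiple of 8; total 24 bytes, alignment 8
width at 0 (size 24, align 4) → ends 24
stride at 24 (size 8, align 4) → ends 32
depth at 32 (size 28, align 4) → ends 60
format at 60 (size 8, align 4) → ends 68
mip_level at 68 (size 10, align 2) → ends 78
channels at 78 (size 1, align 1) → ends 79

0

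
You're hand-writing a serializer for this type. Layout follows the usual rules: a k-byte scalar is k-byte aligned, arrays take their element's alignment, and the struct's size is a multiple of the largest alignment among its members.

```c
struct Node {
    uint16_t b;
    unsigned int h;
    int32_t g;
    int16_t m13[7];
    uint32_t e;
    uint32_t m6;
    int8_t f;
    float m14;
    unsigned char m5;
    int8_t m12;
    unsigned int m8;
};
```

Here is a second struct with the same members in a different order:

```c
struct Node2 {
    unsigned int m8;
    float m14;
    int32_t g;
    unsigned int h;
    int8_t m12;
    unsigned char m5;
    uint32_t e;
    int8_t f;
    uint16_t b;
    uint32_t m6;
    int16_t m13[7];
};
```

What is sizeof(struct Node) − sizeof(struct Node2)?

b at 0 (size 2, align 2) → ends 2
pad 2 to align 4 for h
h at 4 (size 4, align 4) → ends 8
g at 8 (size 4, align 4) → ends 12
m13 at 12 (size 14, align 2) → ends 26
pad 2 to align 4 for e
e at 28 (size 4, align 4) → ends 32
m6 at 32 (size 4, align 4) → ends 36
f at 36 (size 1, align 1) → ends 37
pad 3 to align 4 for m14
m14 at 40 (size 4, align 4) → ends 44
m5 at 44 (size 1, align 1) → ends 45
m12 at 45 (size 1, align 1) → ends 46
pad 2 to align 4 for m8
m8 at 48 (size 4, align 4) → ends 52
total 52 bytes, alignment 4
— Node2 —
m8 at 0 (size 4, align 4) → ends 4
m14 at 4 (size 4, align 4) → ends 8
g at 8 (size 4, align 4) → ends 12
h at 12 (size 4, align 4) → ends 16
m12 at 16 (size 1, align 1) → ends 17
m5 at 17 (size 1, align 1) → ends 18
pad 2 to align 4 for e
e at 20 (size 4, align 4) → ends 24
f at 24 (size 1, align 1) → ends 25
pad 1 to align 2 for b
b at 26 (size 2, align 2) → ends 28
m6 at 28 (size 4, align 4) → ends 32
m13 at 32 (size 14, align 2) → ends 46
tail pad 2 to reach multiple of 4
total 48 bytes, alignment 4
52 − 48 = 4

4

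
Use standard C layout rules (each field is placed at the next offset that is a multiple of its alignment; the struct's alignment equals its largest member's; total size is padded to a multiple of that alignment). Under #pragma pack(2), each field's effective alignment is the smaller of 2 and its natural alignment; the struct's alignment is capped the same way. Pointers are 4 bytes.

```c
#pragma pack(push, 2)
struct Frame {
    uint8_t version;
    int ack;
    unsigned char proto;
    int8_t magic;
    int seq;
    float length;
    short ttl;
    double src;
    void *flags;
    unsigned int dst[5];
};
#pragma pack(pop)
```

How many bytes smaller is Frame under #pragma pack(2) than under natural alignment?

6

natural layout:
  version at 0 (size 1, align 1) → ends 1
  pad 3 to align 4 for ack
  ack at 4 (size 4, align 4) → ends 8
  proto at 8 (size 1, align 1) → ends 9
  magic at 9 (size 1, align 1) → ends 10
  pad 2 to align 4 for seq
  seq at 12 (size 4, align 4) → ends 16
  length at 16 (size 4, align 4) → ends 20
  ttl at 20 (size 2, align 2) → ends 22
  pad 2 to align 8 for src
  src at 24 (size 8, align 8) → ends 32
  flags at 32 (size 4, align 4) → ends 36
  dst at 36 (size 20, align 4) → ends 56
  total 56 bytes, alignment 8
packed(2) layout:
  version at 0 (size 1, align 1) → ends 1
  pad 1 to align 2 for ack
  ack at 2 (size 4, align 2) → ends 6
  proto at 6 (size 1, align 1) → ends 7
  magic at 7 (size 1, align 1) → ends 8
  seq at 8 (size 4, align 2) → ends 12
  length at 12 (size 4, align 2) → ends 16
  ttl at 16 (size 2, align 2) → ends 18
  src at 18 (size 8, align 2) → ends 26
  flags at 26 (size 4, align 2) → ends 30
  dst at 30 (size 20, align 2) → ends 50
  total 50 bytes, alignment 2
56 − 50 = 6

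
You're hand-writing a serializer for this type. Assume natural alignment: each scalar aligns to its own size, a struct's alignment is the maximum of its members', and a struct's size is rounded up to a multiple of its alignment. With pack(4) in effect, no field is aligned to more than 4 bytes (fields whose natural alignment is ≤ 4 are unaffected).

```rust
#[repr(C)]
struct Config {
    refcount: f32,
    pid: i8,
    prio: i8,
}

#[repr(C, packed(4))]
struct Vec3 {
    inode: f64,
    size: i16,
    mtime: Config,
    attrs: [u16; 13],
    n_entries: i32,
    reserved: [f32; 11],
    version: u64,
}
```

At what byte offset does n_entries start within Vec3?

48

Config: @0: refcount [4B, align 4] → 4; @4: pid [1B, align 1] → 5; @5: prio [1B, align 1] → 6; +2 tail pad (align 4); size 8, align 4
@0: inode [8B, align 4] → 8
@8: size [2B, align 2] → 10
+2 pad (align 4)
@12: mtime [8B, align 4] → 20
@20: attrs [26B, align 2] → 46
+2 pad (align 4)
@48: n_entries [4B, align 4] → 52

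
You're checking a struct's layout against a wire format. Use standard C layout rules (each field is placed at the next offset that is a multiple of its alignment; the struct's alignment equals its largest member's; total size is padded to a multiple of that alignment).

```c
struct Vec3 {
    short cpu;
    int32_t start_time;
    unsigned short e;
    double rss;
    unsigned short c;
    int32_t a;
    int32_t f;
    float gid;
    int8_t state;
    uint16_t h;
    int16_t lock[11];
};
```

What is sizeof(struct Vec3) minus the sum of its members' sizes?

@0: cpu [2B, align 2] → 2
+2 pad (align 4)
@4: start_time [4B, align 4] → 8
@8: e [2B, align 2] → 10
+6 pad (align 8)
@16: rss [8B, align 8] → 24
@24: c [2B, align 2] → 26
+2 pad (align 4)
@28: a [4B, align 4] → 32
@32: f [4B, align 4] → 36
@36: gid [4B, align 4] → 40
@40: state [1B, align 1] → 41
+1 pad (align 2)
@42: h [2B, align 2] → 44
@44: lock [22B, align 2] → 66
+6 tail pad (align 8)
size 72, align 8
data bytes 55, size 72 → padding 17

17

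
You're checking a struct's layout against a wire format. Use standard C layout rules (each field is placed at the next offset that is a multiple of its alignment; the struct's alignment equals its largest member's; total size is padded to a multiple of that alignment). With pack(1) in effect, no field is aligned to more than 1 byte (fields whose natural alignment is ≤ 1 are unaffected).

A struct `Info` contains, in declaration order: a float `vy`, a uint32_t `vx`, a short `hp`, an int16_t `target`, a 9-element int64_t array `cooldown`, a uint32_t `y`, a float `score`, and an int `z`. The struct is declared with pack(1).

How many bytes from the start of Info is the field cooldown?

12

0..4  vy  (4B, 1-aligned)
4..8  vx  (4B, 1-aligned)
8..10  hp  (2B, 1-aligned)
10..12  target  (2B, 1-aligned)
12..84  cooldown  (72B, 1-aligned)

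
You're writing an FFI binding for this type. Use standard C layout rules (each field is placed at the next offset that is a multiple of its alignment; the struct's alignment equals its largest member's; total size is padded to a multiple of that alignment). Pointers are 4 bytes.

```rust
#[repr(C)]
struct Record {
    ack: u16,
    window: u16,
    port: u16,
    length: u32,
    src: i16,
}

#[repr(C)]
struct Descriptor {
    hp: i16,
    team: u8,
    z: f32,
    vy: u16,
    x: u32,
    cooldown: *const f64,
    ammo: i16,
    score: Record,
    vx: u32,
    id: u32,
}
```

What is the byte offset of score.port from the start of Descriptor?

Record: 0..2  ack  (2B, 2-aligned); 2..4  window  (2B, 2-aligned); 4..6  port  (2B, 2-aligned); 6..8  -- padding (2B); 8..12  length  (4B, 4-aligned); 12..14  src  (2B, 2-aligned); 14..16  -- tail padding (2B); sizeof = 16, alignof = 4
0..2  hp  (2B, 2-aligned)
2..3  team  (1B, 1-aligned)
3..4  -- padding (1B)
4..8  z  (4B, 4-aligned)
8..10  vy  (2B, 2-aligned)
10..12  -- padding (2B)
12..16  x  (4B, 4-aligned)
16..20  cooldown  (4B, 4-aligned)
20..22  ammo  (2B, 2-aligned)
22..24  -- padding (2B)
24..40  score  (16B, 4-aligned)
within Record: port at 4
24 + 4 = 28

28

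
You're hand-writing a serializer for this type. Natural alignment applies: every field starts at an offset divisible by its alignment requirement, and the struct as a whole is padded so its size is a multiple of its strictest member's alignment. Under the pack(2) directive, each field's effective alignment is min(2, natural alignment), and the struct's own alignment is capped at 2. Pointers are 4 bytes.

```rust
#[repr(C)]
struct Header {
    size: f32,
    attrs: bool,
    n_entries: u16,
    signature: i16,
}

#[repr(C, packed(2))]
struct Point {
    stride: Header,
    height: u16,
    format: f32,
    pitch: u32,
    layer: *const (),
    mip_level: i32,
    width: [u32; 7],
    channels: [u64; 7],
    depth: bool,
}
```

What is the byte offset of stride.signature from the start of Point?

Header: size at 0 (size 4, align 4) → ends 4; attrs at 4 (size 1, align 1) → ends 5; pad 1 to align 2 for n_entries; n_entries at 6 (size 2, align 2) → ends 8; signature at 8 (size 2, align 2) → ends 10; tail pad 2 to reach multiple of 4; total 12 bytes, alignment 4
stride at 0 (size 12, align 2) → ends 12
within Header: signature at 8
0 + 8 = 8

8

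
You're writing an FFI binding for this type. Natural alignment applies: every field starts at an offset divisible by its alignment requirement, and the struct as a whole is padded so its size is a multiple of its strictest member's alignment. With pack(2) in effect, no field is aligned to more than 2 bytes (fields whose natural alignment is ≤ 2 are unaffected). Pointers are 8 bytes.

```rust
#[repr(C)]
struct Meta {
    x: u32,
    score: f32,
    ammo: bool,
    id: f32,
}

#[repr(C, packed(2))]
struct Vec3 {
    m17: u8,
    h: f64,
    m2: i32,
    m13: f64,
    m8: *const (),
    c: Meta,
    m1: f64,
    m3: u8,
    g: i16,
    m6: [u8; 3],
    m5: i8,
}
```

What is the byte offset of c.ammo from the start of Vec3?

38

Meta: x at 0 (size 4, align 4) → ends 4; score at 4 (size 4, align 4) → ends 8; ammo at 8 (size 1, align 1) → ends 9; pad 3 to align 4 for id; id at 12 (size 4, align 4) → ends 16; total 16 bytes, alignment 4
m17 at 0 (size 1, align 1) → ends 1
pad 1 to align 2 for h
h at 2 (size 8, align 2) → ends 10
m2 at 10 (size 4, align 2) → ends 14
m13 at 14 (size 8, align 2) → ends 22
m8 at 22 (size 8, align 2) → ends 30
c at 30 (size 16, align 2) → ends 46
within Meta: ammo at 8
30 + 8 = 38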